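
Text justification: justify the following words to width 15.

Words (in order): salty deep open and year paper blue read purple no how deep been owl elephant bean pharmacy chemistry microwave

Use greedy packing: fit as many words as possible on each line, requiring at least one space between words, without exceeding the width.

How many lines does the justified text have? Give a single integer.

Answer: 9

Derivation:
Line 1: ['salty', 'deep', 'open'] (min_width=15, slack=0)
Line 2: ['and', 'year', 'paper'] (min_width=14, slack=1)
Line 3: ['blue', 'read'] (min_width=9, slack=6)
Line 4: ['purple', 'no', 'how'] (min_width=13, slack=2)
Line 5: ['deep', 'been', 'owl'] (min_width=13, slack=2)
Line 6: ['elephant', 'bean'] (min_width=13, slack=2)
Line 7: ['pharmacy'] (min_width=8, slack=7)
Line 8: ['chemistry'] (min_width=9, slack=6)
Line 9: ['microwave'] (min_width=9, slack=6)
Total lines: 9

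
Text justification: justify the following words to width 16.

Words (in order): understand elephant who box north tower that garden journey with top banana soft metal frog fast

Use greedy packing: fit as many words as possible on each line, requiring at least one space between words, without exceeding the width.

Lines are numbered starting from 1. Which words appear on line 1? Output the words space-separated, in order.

Answer: understand

Derivation:
Line 1: ['understand'] (min_width=10, slack=6)
Line 2: ['elephant', 'who', 'box'] (min_width=16, slack=0)
Line 3: ['north', 'tower', 'that'] (min_width=16, slack=0)
Line 4: ['garden', 'journey'] (min_width=14, slack=2)
Line 5: ['with', 'top', 'banana'] (min_width=15, slack=1)
Line 6: ['soft', 'metal', 'frog'] (min_width=15, slack=1)
Line 7: ['fast'] (min_width=4, slack=12)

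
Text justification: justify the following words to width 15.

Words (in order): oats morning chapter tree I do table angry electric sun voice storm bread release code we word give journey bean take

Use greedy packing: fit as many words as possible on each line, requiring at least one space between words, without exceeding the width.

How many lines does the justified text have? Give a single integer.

Line 1: ['oats', 'morning'] (min_width=12, slack=3)
Line 2: ['chapter', 'tree', 'I'] (min_width=14, slack=1)
Line 3: ['do', 'table', 'angry'] (min_width=14, slack=1)
Line 4: ['electric', 'sun'] (min_width=12, slack=3)
Line 5: ['voice', 'storm'] (min_width=11, slack=4)
Line 6: ['bread', 'release'] (min_width=13, slack=2)
Line 7: ['code', 'we', 'word'] (min_width=12, slack=3)
Line 8: ['give', 'journey'] (min_width=12, slack=3)
Line 9: ['bean', 'take'] (min_width=9, slack=6)
Total lines: 9

Answer: 9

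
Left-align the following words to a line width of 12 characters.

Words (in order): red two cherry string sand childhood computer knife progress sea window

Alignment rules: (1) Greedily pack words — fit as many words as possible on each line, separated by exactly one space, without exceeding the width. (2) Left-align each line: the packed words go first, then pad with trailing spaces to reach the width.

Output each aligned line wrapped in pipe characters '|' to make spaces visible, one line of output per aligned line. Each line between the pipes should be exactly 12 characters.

Line 1: ['red', 'two'] (min_width=7, slack=5)
Line 2: ['cherry'] (min_width=6, slack=6)
Line 3: ['string', 'sand'] (min_width=11, slack=1)
Line 4: ['childhood'] (min_width=9, slack=3)
Line 5: ['computer'] (min_width=8, slack=4)
Line 6: ['knife'] (min_width=5, slack=7)
Line 7: ['progress', 'sea'] (min_width=12, slack=0)
Line 8: ['window'] (min_width=6, slack=6)

Answer: |red two     |
|cherry      |
|string sand |
|childhood   |
|computer    |
|knife       |
|progress sea|
|window      |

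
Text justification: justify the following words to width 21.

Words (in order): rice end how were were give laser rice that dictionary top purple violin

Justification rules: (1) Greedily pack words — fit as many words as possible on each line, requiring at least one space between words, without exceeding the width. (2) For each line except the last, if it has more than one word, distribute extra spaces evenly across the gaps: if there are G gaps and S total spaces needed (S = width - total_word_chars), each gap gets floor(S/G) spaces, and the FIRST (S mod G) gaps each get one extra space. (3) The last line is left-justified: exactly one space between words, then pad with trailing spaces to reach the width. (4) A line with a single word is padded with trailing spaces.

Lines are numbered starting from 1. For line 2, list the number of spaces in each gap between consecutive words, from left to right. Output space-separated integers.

Answer: 2 1 1

Derivation:
Line 1: ['rice', 'end', 'how', 'were'] (min_width=17, slack=4)
Line 2: ['were', 'give', 'laser', 'rice'] (min_width=20, slack=1)
Line 3: ['that', 'dictionary', 'top'] (min_width=19, slack=2)
Line 4: ['purple', 'violin'] (min_width=13, slack=8)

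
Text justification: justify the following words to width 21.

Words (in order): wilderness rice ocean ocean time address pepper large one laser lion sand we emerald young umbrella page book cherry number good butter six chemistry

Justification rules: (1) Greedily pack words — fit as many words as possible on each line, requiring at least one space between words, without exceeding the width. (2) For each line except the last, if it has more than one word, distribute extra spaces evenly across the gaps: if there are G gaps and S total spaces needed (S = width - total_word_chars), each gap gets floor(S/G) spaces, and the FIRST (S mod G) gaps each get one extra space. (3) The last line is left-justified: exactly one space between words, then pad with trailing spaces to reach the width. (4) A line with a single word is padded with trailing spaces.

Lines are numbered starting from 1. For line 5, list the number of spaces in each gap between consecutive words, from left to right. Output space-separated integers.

Line 1: ['wilderness', 'rice', 'ocean'] (min_width=21, slack=0)
Line 2: ['ocean', 'time', 'address'] (min_width=18, slack=3)
Line 3: ['pepper', 'large', 'one'] (min_width=16, slack=5)
Line 4: ['laser', 'lion', 'sand', 'we'] (min_width=18, slack=3)
Line 5: ['emerald', 'young'] (min_width=13, slack=8)
Line 6: ['umbrella', 'page', 'book'] (min_width=18, slack=3)
Line 7: ['cherry', 'number', 'good'] (min_width=18, slack=3)
Line 8: ['butter', 'six', 'chemistry'] (min_width=20, slack=1)

Answer: 9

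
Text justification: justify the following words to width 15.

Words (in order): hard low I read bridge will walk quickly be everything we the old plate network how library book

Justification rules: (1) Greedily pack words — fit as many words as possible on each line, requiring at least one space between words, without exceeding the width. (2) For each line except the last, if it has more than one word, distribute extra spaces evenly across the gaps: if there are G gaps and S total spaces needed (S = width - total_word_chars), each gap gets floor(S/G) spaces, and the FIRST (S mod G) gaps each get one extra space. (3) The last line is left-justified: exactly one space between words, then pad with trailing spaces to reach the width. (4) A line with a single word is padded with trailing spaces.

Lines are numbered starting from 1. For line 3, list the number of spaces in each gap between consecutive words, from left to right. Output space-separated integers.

Answer: 1 1

Derivation:
Line 1: ['hard', 'low', 'I', 'read'] (min_width=15, slack=0)
Line 2: ['bridge', 'will'] (min_width=11, slack=4)
Line 3: ['walk', 'quickly', 'be'] (min_width=15, slack=0)
Line 4: ['everything', 'we'] (min_width=13, slack=2)
Line 5: ['the', 'old', 'plate'] (min_width=13, slack=2)
Line 6: ['network', 'how'] (min_width=11, slack=4)
Line 7: ['library', 'book'] (min_width=12, slack=3)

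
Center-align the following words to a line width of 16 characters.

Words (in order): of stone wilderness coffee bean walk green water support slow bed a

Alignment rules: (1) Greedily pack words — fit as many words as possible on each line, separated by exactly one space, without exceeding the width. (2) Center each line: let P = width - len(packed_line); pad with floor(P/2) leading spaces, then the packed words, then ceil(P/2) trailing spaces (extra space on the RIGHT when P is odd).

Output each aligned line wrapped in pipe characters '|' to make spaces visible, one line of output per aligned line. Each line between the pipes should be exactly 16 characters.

Line 1: ['of', 'stone'] (min_width=8, slack=8)
Line 2: ['wilderness'] (min_width=10, slack=6)
Line 3: ['coffee', 'bean', 'walk'] (min_width=16, slack=0)
Line 4: ['green', 'water'] (min_width=11, slack=5)
Line 5: ['support', 'slow', 'bed'] (min_width=16, slack=0)
Line 6: ['a'] (min_width=1, slack=15)

Answer: |    of stone    |
|   wilderness   |
|coffee bean walk|
|  green water   |
|support slow bed|
|       a        |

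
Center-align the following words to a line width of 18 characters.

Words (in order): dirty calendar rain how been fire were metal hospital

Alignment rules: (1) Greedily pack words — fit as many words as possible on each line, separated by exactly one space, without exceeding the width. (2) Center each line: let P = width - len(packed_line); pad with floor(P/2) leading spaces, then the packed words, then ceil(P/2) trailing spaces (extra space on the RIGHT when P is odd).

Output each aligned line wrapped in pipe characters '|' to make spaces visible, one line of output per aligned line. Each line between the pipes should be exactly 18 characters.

Answer: |  dirty calendar  |
|rain how been fire|
|    were metal    |
|     hospital     |

Derivation:
Line 1: ['dirty', 'calendar'] (min_width=14, slack=4)
Line 2: ['rain', 'how', 'been', 'fire'] (min_width=18, slack=0)
Line 3: ['were', 'metal'] (min_width=10, slack=8)
Line 4: ['hospital'] (min_width=8, slack=10)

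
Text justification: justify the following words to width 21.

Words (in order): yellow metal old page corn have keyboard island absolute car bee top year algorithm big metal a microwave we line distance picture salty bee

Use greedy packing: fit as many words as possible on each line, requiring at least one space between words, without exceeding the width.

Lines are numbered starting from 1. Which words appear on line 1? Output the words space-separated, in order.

Answer: yellow metal old page

Derivation:
Line 1: ['yellow', 'metal', 'old', 'page'] (min_width=21, slack=0)
Line 2: ['corn', 'have', 'keyboard'] (min_width=18, slack=3)
Line 3: ['island', 'absolute', 'car'] (min_width=19, slack=2)
Line 4: ['bee', 'top', 'year'] (min_width=12, slack=9)
Line 5: ['algorithm', 'big', 'metal', 'a'] (min_width=21, slack=0)
Line 6: ['microwave', 'we', 'line'] (min_width=17, slack=4)
Line 7: ['distance', 'picture'] (min_width=16, slack=5)
Line 8: ['salty', 'bee'] (min_width=9, slack=12)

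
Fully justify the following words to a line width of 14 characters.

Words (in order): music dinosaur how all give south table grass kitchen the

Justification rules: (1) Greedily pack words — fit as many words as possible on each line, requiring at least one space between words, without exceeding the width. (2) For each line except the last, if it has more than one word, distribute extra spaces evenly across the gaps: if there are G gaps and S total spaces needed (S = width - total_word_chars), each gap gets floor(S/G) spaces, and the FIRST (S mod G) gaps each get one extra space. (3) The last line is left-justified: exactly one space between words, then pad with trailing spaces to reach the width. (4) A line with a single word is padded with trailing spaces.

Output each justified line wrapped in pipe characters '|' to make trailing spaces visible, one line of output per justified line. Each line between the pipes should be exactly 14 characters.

Answer: |music dinosaur|
|how  all  give|
|south    table|
|grass  kitchen|
|the           |

Derivation:
Line 1: ['music', 'dinosaur'] (min_width=14, slack=0)
Line 2: ['how', 'all', 'give'] (min_width=12, slack=2)
Line 3: ['south', 'table'] (min_width=11, slack=3)
Line 4: ['grass', 'kitchen'] (min_width=13, slack=1)
Line 5: ['the'] (min_width=3, slack=11)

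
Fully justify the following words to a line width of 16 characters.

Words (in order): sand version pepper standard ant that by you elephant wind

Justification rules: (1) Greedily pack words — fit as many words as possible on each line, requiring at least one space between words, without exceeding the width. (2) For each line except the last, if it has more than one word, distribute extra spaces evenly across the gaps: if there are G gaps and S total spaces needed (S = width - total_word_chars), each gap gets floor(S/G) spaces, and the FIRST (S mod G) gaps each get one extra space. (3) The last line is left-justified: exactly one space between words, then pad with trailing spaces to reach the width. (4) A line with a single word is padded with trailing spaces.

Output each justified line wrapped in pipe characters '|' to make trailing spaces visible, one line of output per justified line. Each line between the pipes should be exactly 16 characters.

Answer: |sand     version|
|pepper  standard|
|ant  that by you|
|elephant wind   |

Derivation:
Line 1: ['sand', 'version'] (min_width=12, slack=4)
Line 2: ['pepper', 'standard'] (min_width=15, slack=1)
Line 3: ['ant', 'that', 'by', 'you'] (min_width=15, slack=1)
Line 4: ['elephant', 'wind'] (min_width=13, slack=3)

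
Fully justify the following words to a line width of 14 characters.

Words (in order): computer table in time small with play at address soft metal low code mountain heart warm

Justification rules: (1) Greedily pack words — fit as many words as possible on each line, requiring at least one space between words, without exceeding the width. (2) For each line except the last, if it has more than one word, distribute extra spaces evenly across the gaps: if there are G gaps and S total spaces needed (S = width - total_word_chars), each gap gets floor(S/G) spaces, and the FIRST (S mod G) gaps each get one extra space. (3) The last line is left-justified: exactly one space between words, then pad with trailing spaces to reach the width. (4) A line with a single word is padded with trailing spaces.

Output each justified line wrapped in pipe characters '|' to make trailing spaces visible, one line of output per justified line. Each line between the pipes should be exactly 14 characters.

Line 1: ['computer', 'table'] (min_width=14, slack=0)
Line 2: ['in', 'time', 'small'] (min_width=13, slack=1)
Line 3: ['with', 'play', 'at'] (min_width=12, slack=2)
Line 4: ['address', 'soft'] (min_width=12, slack=2)
Line 5: ['metal', 'low', 'code'] (min_width=14, slack=0)
Line 6: ['mountain', 'heart'] (min_width=14, slack=0)
Line 7: ['warm'] (min_width=4, slack=10)

Answer: |computer table|
|in  time small|
|with  play  at|
|address   soft|
|metal low code|
|mountain heart|
|warm          |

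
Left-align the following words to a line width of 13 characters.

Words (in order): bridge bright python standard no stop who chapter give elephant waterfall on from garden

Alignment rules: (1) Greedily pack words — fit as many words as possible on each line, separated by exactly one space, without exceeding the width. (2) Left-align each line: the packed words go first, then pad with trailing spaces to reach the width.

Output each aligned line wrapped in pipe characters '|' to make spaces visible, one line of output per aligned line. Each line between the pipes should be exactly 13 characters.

Answer: |bridge bright|
|python       |
|standard no  |
|stop who     |
|chapter give |
|elephant     |
|waterfall on |
|from garden  |

Derivation:
Line 1: ['bridge', 'bright'] (min_width=13, slack=0)
Line 2: ['python'] (min_width=6, slack=7)
Line 3: ['standard', 'no'] (min_width=11, slack=2)
Line 4: ['stop', 'who'] (min_width=8, slack=5)
Line 5: ['chapter', 'give'] (min_width=12, slack=1)
Line 6: ['elephant'] (min_width=8, slack=5)
Line 7: ['waterfall', 'on'] (min_width=12, slack=1)
Line 8: ['from', 'garden'] (min_width=11, slack=2)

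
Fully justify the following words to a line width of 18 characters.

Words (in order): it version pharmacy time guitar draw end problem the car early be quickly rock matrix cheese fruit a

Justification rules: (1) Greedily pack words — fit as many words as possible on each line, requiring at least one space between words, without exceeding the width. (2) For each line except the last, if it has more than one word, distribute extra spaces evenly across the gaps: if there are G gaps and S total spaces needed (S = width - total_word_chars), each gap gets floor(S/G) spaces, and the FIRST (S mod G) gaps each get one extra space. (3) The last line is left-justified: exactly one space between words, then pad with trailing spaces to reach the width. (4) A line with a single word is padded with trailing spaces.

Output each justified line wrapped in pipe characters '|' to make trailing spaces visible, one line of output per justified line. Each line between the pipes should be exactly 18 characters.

Answer: |it         version|
|pharmacy      time|
|guitar   draw  end|
|problem   the  car|
|early  be  quickly|
|rock matrix cheese|
|fruit a           |

Derivation:
Line 1: ['it', 'version'] (min_width=10, slack=8)
Line 2: ['pharmacy', 'time'] (min_width=13, slack=5)
Line 3: ['guitar', 'draw', 'end'] (min_width=15, slack=3)
Line 4: ['problem', 'the', 'car'] (min_width=15, slack=3)
Line 5: ['early', 'be', 'quickly'] (min_width=16, slack=2)
Line 6: ['rock', 'matrix', 'cheese'] (min_width=18, slack=0)
Line 7: ['fruit', 'a'] (min_width=7, slack=11)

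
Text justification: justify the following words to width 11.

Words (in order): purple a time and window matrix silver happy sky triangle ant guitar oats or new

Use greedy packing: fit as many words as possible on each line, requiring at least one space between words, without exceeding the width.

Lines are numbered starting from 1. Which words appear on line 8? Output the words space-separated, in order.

Answer: ant guitar

Derivation:
Line 1: ['purple', 'a'] (min_width=8, slack=3)
Line 2: ['time', 'and'] (min_width=8, slack=3)
Line 3: ['window'] (min_width=6, slack=5)
Line 4: ['matrix'] (min_width=6, slack=5)
Line 5: ['silver'] (min_width=6, slack=5)
Line 6: ['happy', 'sky'] (min_width=9, slack=2)
Line 7: ['triangle'] (min_width=8, slack=3)
Line 8: ['ant', 'guitar'] (min_width=10, slack=1)
Line 9: ['oats', 'or', 'new'] (min_width=11, slack=0)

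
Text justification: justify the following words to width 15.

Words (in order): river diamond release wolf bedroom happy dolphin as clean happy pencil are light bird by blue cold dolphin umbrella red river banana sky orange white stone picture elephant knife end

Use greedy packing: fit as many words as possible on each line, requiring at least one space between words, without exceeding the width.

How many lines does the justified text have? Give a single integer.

Line 1: ['river', 'diamond'] (min_width=13, slack=2)
Line 2: ['release', 'wolf'] (min_width=12, slack=3)
Line 3: ['bedroom', 'happy'] (min_width=13, slack=2)
Line 4: ['dolphin', 'as'] (min_width=10, slack=5)
Line 5: ['clean', 'happy'] (min_width=11, slack=4)
Line 6: ['pencil', 'are'] (min_width=10, slack=5)
Line 7: ['light', 'bird', 'by'] (min_width=13, slack=2)
Line 8: ['blue', 'cold'] (min_width=9, slack=6)
Line 9: ['dolphin'] (min_width=7, slack=8)
Line 10: ['umbrella', 'red'] (min_width=12, slack=3)
Line 11: ['river', 'banana'] (min_width=12, slack=3)
Line 12: ['sky', 'orange'] (min_width=10, slack=5)
Line 13: ['white', 'stone'] (min_width=11, slack=4)
Line 14: ['picture'] (min_width=7, slack=8)
Line 15: ['elephant', 'knife'] (min_width=14, slack=1)
Line 16: ['end'] (min_width=3, slack=12)
Total lines: 16

Answer: 16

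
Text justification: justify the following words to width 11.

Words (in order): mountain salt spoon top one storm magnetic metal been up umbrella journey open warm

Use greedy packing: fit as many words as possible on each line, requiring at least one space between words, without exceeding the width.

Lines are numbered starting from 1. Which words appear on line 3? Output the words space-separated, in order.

Answer: top one

Derivation:
Line 1: ['mountain'] (min_width=8, slack=3)
Line 2: ['salt', 'spoon'] (min_width=10, slack=1)
Line 3: ['top', 'one'] (min_width=7, slack=4)
Line 4: ['storm'] (min_width=5, slack=6)
Line 5: ['magnetic'] (min_width=8, slack=3)
Line 6: ['metal', 'been'] (min_width=10, slack=1)
Line 7: ['up', 'umbrella'] (min_width=11, slack=0)
Line 8: ['journey'] (min_width=7, slack=4)
Line 9: ['open', 'warm'] (min_width=9, slack=2)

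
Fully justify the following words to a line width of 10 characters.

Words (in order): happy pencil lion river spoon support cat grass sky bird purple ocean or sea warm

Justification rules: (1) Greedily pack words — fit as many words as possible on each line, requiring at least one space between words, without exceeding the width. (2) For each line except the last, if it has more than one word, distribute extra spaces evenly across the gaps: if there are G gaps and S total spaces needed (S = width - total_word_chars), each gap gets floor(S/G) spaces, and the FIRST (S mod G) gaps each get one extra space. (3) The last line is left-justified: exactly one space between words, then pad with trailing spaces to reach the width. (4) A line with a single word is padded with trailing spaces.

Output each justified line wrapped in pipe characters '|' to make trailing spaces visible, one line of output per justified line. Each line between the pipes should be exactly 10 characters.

Line 1: ['happy'] (min_width=5, slack=5)
Line 2: ['pencil'] (min_width=6, slack=4)
Line 3: ['lion', 'river'] (min_width=10, slack=0)
Line 4: ['spoon'] (min_width=5, slack=5)
Line 5: ['support'] (min_width=7, slack=3)
Line 6: ['cat', 'grass'] (min_width=9, slack=1)
Line 7: ['sky', 'bird'] (min_width=8, slack=2)
Line 8: ['purple'] (min_width=6, slack=4)
Line 9: ['ocean', 'or'] (min_width=8, slack=2)
Line 10: ['sea', 'warm'] (min_width=8, slack=2)

Answer: |happy     |
|pencil    |
|lion river|
|spoon     |
|support   |
|cat  grass|
|sky   bird|
|purple    |
|ocean   or|
|sea warm  |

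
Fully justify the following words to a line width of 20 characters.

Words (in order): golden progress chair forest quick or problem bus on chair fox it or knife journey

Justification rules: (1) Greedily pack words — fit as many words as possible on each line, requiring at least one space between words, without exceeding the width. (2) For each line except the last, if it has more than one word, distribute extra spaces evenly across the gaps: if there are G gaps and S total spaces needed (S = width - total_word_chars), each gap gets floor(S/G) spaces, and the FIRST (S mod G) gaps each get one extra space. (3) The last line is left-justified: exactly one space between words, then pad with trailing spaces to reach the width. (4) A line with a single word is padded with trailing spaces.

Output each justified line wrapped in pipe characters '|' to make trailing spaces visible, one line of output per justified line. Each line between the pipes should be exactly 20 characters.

Answer: |golden      progress|
|chair  forest  quick|
|or  problem  bus  on|
|chair   fox   it  or|
|knife journey       |

Derivation:
Line 1: ['golden', 'progress'] (min_width=15, slack=5)
Line 2: ['chair', 'forest', 'quick'] (min_width=18, slack=2)
Line 3: ['or', 'problem', 'bus', 'on'] (min_width=17, slack=3)
Line 4: ['chair', 'fox', 'it', 'or'] (min_width=15, slack=5)
Line 5: ['knife', 'journey'] (min_width=13, slack=7)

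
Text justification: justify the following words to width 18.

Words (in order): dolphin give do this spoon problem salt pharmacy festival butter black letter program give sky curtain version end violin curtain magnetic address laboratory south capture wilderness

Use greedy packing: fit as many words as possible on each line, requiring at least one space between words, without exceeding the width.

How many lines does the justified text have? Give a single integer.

Line 1: ['dolphin', 'give', 'do'] (min_width=15, slack=3)
Line 2: ['this', 'spoon', 'problem'] (min_width=18, slack=0)
Line 3: ['salt', 'pharmacy'] (min_width=13, slack=5)
Line 4: ['festival', 'butter'] (min_width=15, slack=3)
Line 5: ['black', 'letter'] (min_width=12, slack=6)
Line 6: ['program', 'give', 'sky'] (min_width=16, slack=2)
Line 7: ['curtain', 'version'] (min_width=15, slack=3)
Line 8: ['end', 'violin', 'curtain'] (min_width=18, slack=0)
Line 9: ['magnetic', 'address'] (min_width=16, slack=2)
Line 10: ['laboratory', 'south'] (min_width=16, slack=2)
Line 11: ['capture', 'wilderness'] (min_width=18, slack=0)
Total lines: 11

Answer: 11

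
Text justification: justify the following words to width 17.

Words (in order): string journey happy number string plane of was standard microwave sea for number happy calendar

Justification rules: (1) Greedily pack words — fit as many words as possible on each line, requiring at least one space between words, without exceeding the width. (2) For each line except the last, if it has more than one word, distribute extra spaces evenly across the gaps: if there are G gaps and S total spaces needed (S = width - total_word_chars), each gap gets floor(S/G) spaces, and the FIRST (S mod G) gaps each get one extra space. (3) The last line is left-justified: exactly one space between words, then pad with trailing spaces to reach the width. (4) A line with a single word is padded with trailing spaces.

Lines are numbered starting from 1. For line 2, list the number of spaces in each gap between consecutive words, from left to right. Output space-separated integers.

Answer: 6

Derivation:
Line 1: ['string', 'journey'] (min_width=14, slack=3)
Line 2: ['happy', 'number'] (min_width=12, slack=5)
Line 3: ['string', 'plane', 'of'] (min_width=15, slack=2)
Line 4: ['was', 'standard'] (min_width=12, slack=5)
Line 5: ['microwave', 'sea', 'for'] (min_width=17, slack=0)
Line 6: ['number', 'happy'] (min_width=12, slack=5)
Line 7: ['calendar'] (min_width=8, slack=9)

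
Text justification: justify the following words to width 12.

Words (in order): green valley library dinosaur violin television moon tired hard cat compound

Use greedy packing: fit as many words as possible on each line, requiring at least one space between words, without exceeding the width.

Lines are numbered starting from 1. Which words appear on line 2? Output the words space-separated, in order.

Line 1: ['green', 'valley'] (min_width=12, slack=0)
Line 2: ['library'] (min_width=7, slack=5)
Line 3: ['dinosaur'] (min_width=8, slack=4)
Line 4: ['violin'] (min_width=6, slack=6)
Line 5: ['television'] (min_width=10, slack=2)
Line 6: ['moon', 'tired'] (min_width=10, slack=2)
Line 7: ['hard', 'cat'] (min_width=8, slack=4)
Line 8: ['compound'] (min_width=8, slack=4)

Answer: library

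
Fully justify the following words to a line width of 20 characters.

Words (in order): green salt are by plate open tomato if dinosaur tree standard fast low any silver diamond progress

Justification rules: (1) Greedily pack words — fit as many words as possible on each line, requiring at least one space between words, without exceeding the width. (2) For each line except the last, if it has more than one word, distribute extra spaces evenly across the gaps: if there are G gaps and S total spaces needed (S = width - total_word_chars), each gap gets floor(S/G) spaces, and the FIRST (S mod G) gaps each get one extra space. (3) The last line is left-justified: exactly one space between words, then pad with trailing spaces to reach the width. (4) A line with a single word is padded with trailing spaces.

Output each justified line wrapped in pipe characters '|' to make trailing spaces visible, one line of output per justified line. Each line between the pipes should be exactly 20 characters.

Line 1: ['green', 'salt', 'are', 'by'] (min_width=17, slack=3)
Line 2: ['plate', 'open', 'tomato', 'if'] (min_width=20, slack=0)
Line 3: ['dinosaur', 'tree'] (min_width=13, slack=7)
Line 4: ['standard', 'fast', 'low'] (min_width=17, slack=3)
Line 5: ['any', 'silver', 'diamond'] (min_width=18, slack=2)
Line 6: ['progress'] (min_width=8, slack=12)

Answer: |green  salt  are  by|
|plate open tomato if|
|dinosaur        tree|
|standard   fast  low|
|any  silver  diamond|
|progress            |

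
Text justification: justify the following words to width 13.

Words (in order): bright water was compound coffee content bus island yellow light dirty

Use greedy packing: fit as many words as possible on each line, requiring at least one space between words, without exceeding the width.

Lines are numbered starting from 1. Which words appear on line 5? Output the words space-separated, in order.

Answer: island yellow

Derivation:
Line 1: ['bright', 'water'] (min_width=12, slack=1)
Line 2: ['was', 'compound'] (min_width=12, slack=1)
Line 3: ['coffee'] (min_width=6, slack=7)
Line 4: ['content', 'bus'] (min_width=11, slack=2)
Line 5: ['island', 'yellow'] (min_width=13, slack=0)
Line 6: ['light', 'dirty'] (min_width=11, slack=2)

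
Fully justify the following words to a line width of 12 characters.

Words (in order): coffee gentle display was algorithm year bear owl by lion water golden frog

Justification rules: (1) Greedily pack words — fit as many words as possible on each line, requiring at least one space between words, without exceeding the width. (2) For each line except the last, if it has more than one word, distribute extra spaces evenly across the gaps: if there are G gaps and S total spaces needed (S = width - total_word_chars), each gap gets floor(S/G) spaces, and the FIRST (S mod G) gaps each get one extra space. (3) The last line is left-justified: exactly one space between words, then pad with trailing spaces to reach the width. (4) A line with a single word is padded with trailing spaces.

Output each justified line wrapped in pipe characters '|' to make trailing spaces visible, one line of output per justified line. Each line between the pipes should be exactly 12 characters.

Answer: |coffee      |
|gentle      |
|display  was|
|algorithm   |
|year    bear|
|owl  by lion|
|water golden|
|frog        |

Derivation:
Line 1: ['coffee'] (min_width=6, slack=6)
Line 2: ['gentle'] (min_width=6, slack=6)
Line 3: ['display', 'was'] (min_width=11, slack=1)
Line 4: ['algorithm'] (min_width=9, slack=3)
Line 5: ['year', 'bear'] (min_width=9, slack=3)
Line 6: ['owl', 'by', 'lion'] (min_width=11, slack=1)
Line 7: ['water', 'golden'] (min_width=12, slack=0)
Line 8: ['frog'] (min_width=4, slack=8)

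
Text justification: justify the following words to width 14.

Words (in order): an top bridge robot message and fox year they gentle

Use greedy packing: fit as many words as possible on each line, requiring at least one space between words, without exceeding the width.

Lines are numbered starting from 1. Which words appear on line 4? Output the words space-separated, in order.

Answer: they gentle

Derivation:
Line 1: ['an', 'top', 'bridge'] (min_width=13, slack=1)
Line 2: ['robot', 'message'] (min_width=13, slack=1)
Line 3: ['and', 'fox', 'year'] (min_width=12, slack=2)
Line 4: ['they', 'gentle'] (min_width=11, slack=3)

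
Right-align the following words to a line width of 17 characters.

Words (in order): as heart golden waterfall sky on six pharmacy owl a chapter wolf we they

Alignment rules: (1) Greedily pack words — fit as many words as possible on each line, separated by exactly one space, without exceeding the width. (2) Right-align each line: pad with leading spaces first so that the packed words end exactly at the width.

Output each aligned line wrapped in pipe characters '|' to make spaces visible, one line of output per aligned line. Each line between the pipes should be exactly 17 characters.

Answer: |  as heart golden|
| waterfall sky on|
| six pharmacy owl|
|a chapter wolf we|
|             they|

Derivation:
Line 1: ['as', 'heart', 'golden'] (min_width=15, slack=2)
Line 2: ['waterfall', 'sky', 'on'] (min_width=16, slack=1)
Line 3: ['six', 'pharmacy', 'owl'] (min_width=16, slack=1)
Line 4: ['a', 'chapter', 'wolf', 'we'] (min_width=17, slack=0)
Line 5: ['they'] (min_width=4, slack=13)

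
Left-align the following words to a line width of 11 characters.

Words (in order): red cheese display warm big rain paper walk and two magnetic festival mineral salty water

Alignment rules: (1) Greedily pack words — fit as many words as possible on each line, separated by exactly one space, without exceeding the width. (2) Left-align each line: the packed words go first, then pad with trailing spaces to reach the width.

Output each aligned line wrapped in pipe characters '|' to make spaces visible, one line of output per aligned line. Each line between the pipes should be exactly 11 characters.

Line 1: ['red', 'cheese'] (min_width=10, slack=1)
Line 2: ['display'] (min_width=7, slack=4)
Line 3: ['warm', 'big'] (min_width=8, slack=3)
Line 4: ['rain', 'paper'] (min_width=10, slack=1)
Line 5: ['walk', 'and'] (min_width=8, slack=3)
Line 6: ['two'] (min_width=3, slack=8)
Line 7: ['magnetic'] (min_width=8, slack=3)
Line 8: ['festival'] (min_width=8, slack=3)
Line 9: ['mineral'] (min_width=7, slack=4)
Line 10: ['salty', 'water'] (min_width=11, slack=0)

Answer: |red cheese |
|display    |
|warm big   |
|rain paper |
|walk and   |
|two        |
|magnetic   |
|festival   |
|mineral    |
|salty water|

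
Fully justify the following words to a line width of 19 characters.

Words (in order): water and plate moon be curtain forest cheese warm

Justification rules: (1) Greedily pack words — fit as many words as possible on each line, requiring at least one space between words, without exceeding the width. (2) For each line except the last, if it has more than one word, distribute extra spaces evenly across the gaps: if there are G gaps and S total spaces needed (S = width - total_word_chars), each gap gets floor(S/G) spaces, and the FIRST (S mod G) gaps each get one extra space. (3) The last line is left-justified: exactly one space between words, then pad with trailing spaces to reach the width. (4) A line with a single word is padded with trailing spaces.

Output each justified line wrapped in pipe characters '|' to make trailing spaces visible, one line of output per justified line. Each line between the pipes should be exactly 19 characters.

Answer: |water   and   plate|
|moon   be   curtain|
|forest cheese warm |

Derivation:
Line 1: ['water', 'and', 'plate'] (min_width=15, slack=4)
Line 2: ['moon', 'be', 'curtain'] (min_width=15, slack=4)
Line 3: ['forest', 'cheese', 'warm'] (min_width=18, slack=1)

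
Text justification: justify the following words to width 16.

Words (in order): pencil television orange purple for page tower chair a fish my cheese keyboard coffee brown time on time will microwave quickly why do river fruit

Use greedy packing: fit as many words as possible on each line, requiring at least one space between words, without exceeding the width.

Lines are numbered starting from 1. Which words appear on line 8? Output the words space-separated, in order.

Line 1: ['pencil'] (min_width=6, slack=10)
Line 2: ['television'] (min_width=10, slack=6)
Line 3: ['orange', 'purple'] (min_width=13, slack=3)
Line 4: ['for', 'page', 'tower'] (min_width=14, slack=2)
Line 5: ['chair', 'a', 'fish', 'my'] (min_width=15, slack=1)
Line 6: ['cheese', 'keyboard'] (min_width=15, slack=1)
Line 7: ['coffee', 'brown'] (min_width=12, slack=4)
Line 8: ['time', 'on', 'time'] (min_width=12, slack=4)
Line 9: ['will', 'microwave'] (min_width=14, slack=2)
Line 10: ['quickly', 'why', 'do'] (min_width=14, slack=2)
Line 11: ['river', 'fruit'] (min_width=11, slack=5)

Answer: time on time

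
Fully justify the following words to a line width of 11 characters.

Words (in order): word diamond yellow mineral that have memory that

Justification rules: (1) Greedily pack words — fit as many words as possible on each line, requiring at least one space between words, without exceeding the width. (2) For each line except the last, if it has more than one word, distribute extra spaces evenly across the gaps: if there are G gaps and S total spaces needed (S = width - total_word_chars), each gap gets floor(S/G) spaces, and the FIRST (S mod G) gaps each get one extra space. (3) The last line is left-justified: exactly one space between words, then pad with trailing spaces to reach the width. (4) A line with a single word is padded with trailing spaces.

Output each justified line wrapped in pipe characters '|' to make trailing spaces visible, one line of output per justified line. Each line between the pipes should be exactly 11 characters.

Line 1: ['word'] (min_width=4, slack=7)
Line 2: ['diamond'] (min_width=7, slack=4)
Line 3: ['yellow'] (min_width=6, slack=5)
Line 4: ['mineral'] (min_width=7, slack=4)
Line 5: ['that', 'have'] (min_width=9, slack=2)
Line 6: ['memory', 'that'] (min_width=11, slack=0)

Answer: |word       |
|diamond    |
|yellow     |
|mineral    |
|that   have|
|memory that|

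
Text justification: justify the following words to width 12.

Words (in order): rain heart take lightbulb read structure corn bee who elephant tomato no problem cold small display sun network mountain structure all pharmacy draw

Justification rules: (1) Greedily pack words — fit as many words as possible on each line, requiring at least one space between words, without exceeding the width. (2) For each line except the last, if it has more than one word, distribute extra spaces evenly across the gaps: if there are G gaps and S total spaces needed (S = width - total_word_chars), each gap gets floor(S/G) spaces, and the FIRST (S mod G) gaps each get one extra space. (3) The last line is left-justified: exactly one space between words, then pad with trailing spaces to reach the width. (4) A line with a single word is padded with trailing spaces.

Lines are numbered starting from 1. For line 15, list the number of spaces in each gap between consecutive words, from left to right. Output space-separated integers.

Line 1: ['rain', 'heart'] (min_width=10, slack=2)
Line 2: ['take'] (min_width=4, slack=8)
Line 3: ['lightbulb'] (min_width=9, slack=3)
Line 4: ['read'] (min_width=4, slack=8)
Line 5: ['structure'] (min_width=9, slack=3)
Line 6: ['corn', 'bee', 'who'] (min_width=12, slack=0)
Line 7: ['elephant'] (min_width=8, slack=4)
Line 8: ['tomato', 'no'] (min_width=9, slack=3)
Line 9: ['problem', 'cold'] (min_width=12, slack=0)
Line 10: ['small'] (min_width=5, slack=7)
Line 11: ['display', 'sun'] (min_width=11, slack=1)
Line 12: ['network'] (min_width=7, slack=5)
Line 13: ['mountain'] (min_width=8, slack=4)
Line 14: ['structure'] (min_width=9, slack=3)
Line 15: ['all', 'pharmacy'] (min_width=12, slack=0)
Line 16: ['draw'] (min_width=4, slack=8)

Answer: 1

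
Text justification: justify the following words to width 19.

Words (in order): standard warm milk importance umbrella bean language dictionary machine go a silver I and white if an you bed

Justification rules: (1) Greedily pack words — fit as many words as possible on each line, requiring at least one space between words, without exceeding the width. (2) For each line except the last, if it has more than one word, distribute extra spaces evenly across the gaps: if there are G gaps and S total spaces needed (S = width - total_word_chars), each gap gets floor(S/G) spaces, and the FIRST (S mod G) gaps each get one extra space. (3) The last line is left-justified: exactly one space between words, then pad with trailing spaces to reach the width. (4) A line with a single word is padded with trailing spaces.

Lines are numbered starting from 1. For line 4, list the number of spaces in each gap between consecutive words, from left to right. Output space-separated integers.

Line 1: ['standard', 'warm', 'milk'] (min_width=18, slack=1)
Line 2: ['importance', 'umbrella'] (min_width=19, slack=0)
Line 3: ['bean', 'language'] (min_width=13, slack=6)
Line 4: ['dictionary', 'machine'] (min_width=18, slack=1)
Line 5: ['go', 'a', 'silver', 'I', 'and'] (min_width=17, slack=2)
Line 6: ['white', 'if', 'an', 'you', 'bed'] (min_width=19, slack=0)

Answer: 2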